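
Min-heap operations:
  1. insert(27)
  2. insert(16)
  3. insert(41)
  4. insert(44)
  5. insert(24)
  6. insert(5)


insert(27) -> [27]
insert(16) -> [16, 27]
insert(41) -> [16, 27, 41]
insert(44) -> [16, 27, 41, 44]
insert(24) -> [16, 24, 41, 44, 27]
insert(5) -> [5, 24, 16, 44, 27, 41]

Final heap: [5, 24, 16, 44, 27, 41]


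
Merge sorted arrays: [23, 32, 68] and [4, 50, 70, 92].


Take 4 from B
Take 23 from A
Take 32 from A
Take 50 from B
Take 68 from A

Merged: [4, 23, 32, 50, 68, 70, 92]


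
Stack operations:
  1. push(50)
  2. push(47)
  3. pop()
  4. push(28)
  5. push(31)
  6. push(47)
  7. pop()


push(50) -> [50]
push(47) -> [50, 47]
pop()->47, [50]
push(28) -> [50, 28]
push(31) -> [50, 28, 31]
push(47) -> [50, 28, 31, 47]
pop()->47, [50, 28, 31]

Final stack: [50, 28, 31]


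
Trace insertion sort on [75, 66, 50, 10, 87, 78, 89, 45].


Initial: [75, 66, 50, 10, 87, 78, 89, 45]
Insert 66: [66, 75, 50, 10, 87, 78, 89, 45]
Insert 50: [50, 66, 75, 10, 87, 78, 89, 45]
Insert 10: [10, 50, 66, 75, 87, 78, 89, 45]
Insert 87: [10, 50, 66, 75, 87, 78, 89, 45]
Insert 78: [10, 50, 66, 75, 78, 87, 89, 45]
Insert 89: [10, 50, 66, 75, 78, 87, 89, 45]
Insert 45: [10, 45, 50, 66, 75, 78, 87, 89]

Sorted: [10, 45, 50, 66, 75, 78, 87, 89]


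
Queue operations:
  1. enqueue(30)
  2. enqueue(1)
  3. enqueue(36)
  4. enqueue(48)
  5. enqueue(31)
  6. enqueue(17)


enqueue(30) -> [30]
enqueue(1) -> [30, 1]
enqueue(36) -> [30, 1, 36]
enqueue(48) -> [30, 1, 36, 48]
enqueue(31) -> [30, 1, 36, 48, 31]
enqueue(17) -> [30, 1, 36, 48, 31, 17]

Final queue: [30, 1, 36, 48, 31, 17]


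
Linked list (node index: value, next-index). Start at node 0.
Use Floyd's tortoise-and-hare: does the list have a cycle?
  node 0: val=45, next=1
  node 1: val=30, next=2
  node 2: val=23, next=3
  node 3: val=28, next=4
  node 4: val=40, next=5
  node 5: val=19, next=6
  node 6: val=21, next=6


Floyd's tortoise (slow, +1) and hare (fast, +2):
  init: slow=0, fast=0
  step 1: slow=1, fast=2
  step 2: slow=2, fast=4
  step 3: slow=3, fast=6
  step 4: slow=4, fast=6
  step 5: slow=5, fast=6
  step 6: slow=6, fast=6
  slow == fast at node 6: cycle detected

Cycle: yes


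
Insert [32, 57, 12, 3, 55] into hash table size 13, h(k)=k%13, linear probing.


Insert 32: h=6 -> slot 6
Insert 57: h=5 -> slot 5
Insert 12: h=12 -> slot 12
Insert 3: h=3 -> slot 3
Insert 55: h=3, 1 probes -> slot 4

Table: [None, None, None, 3, 55, 57, 32, None, None, None, None, None, 12]


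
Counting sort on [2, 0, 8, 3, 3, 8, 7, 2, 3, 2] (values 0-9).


Input: [2, 0, 8, 3, 3, 8, 7, 2, 3, 2]
Counts: [1, 0, 3, 3, 0, 0, 0, 1, 2, 0]

Sorted: [0, 2, 2, 2, 3, 3, 3, 7, 8, 8]


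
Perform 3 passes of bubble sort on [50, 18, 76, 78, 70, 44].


Initial: [50, 18, 76, 78, 70, 44]
Pass 1: [18, 50, 76, 70, 44, 78] (3 swaps)
Pass 2: [18, 50, 70, 44, 76, 78] (2 swaps)
Pass 3: [18, 50, 44, 70, 76, 78] (1 swaps)

After 3 passes: [18, 50, 44, 70, 76, 78]


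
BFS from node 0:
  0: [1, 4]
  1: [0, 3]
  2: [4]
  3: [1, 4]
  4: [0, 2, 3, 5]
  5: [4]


Visit 0, enqueue [1, 4]
Visit 1, enqueue [3]
Visit 4, enqueue [2, 5]
Visit 3, enqueue []
Visit 2, enqueue []
Visit 5, enqueue []

BFS order: [0, 1, 4, 3, 2, 5]


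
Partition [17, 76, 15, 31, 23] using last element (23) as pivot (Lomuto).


Pivot: 23
  17 <= 23: advance i (no swap)
  15 <= 23: swap -> [17, 15, 76, 31, 23]
Place pivot at 2: [17, 15, 23, 31, 76]

Partitioned: [17, 15, 23, 31, 76]


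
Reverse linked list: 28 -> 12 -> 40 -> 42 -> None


Step 1: curr=28, set curr.next=prev(None) | reversed so far: 28
Step 2: curr=12, set curr.next=prev(28) | reversed so far: 12 -> 28
Step 3: curr=40, set curr.next=prev(12) | reversed so far: 40 -> 12 -> 28
Step 4: curr=42, set curr.next=prev(40) | reversed so far: 42 -> 40 -> 12 -> 28

42 -> 40 -> 12 -> 28 -> None


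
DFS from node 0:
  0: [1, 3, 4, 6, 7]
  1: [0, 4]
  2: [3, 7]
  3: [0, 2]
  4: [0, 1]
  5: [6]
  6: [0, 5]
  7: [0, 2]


Visit 0, push [7, 6, 4, 3, 1]
Visit 1, push [4]
Visit 4, push []
Visit 3, push [2]
Visit 2, push [7]
Visit 7, push []
Visit 6, push [5]
Visit 5, push []

DFS order: [0, 1, 4, 3, 2, 7, 6, 5]


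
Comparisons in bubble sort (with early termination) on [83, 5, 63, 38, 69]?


Algorithm: bubble sort (with early termination)
Input: [83, 5, 63, 38, 69]
Sorted: [5, 38, 63, 69, 83]

9


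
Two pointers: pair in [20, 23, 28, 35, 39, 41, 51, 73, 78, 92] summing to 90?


lo=0(20)+hi=9(92)=112
lo=0(20)+hi=8(78)=98
lo=0(20)+hi=7(73)=93
lo=0(20)+hi=6(51)=71
lo=1(23)+hi=6(51)=74
lo=2(28)+hi=6(51)=79
lo=3(35)+hi=6(51)=86
lo=4(39)+hi=6(51)=90

Yes: 39+51=90


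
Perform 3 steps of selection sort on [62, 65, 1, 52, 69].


Initial: [62, 65, 1, 52, 69]
Step 1: min=1 at 2
  Swap: [1, 65, 62, 52, 69]
Step 2: min=52 at 3
  Swap: [1, 52, 62, 65, 69]
Step 3: min=62 at 2
  Swap: [1, 52, 62, 65, 69]

After 3 steps: [1, 52, 62, 65, 69]


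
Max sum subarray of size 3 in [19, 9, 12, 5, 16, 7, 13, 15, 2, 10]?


[0:3]: 40
[1:4]: 26
[2:5]: 33
[3:6]: 28
[4:7]: 36
[5:8]: 35
[6:9]: 30
[7:10]: 27

Max: 40 at [0:3]


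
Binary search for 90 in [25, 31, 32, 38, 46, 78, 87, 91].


Step 1: lo=0, hi=7, mid=3, val=38
Step 2: lo=4, hi=7, mid=5, val=78
Step 3: lo=6, hi=7, mid=6, val=87
Step 4: lo=7, hi=7, mid=7, val=91

Not found


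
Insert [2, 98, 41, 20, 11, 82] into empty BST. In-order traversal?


Insert 2: root
Insert 98: R from 2
Insert 41: R from 2 -> L from 98
Insert 20: R from 2 -> L from 98 -> L from 41
Insert 11: R from 2 -> L from 98 -> L from 41 -> L from 20
Insert 82: R from 2 -> L from 98 -> R from 41

In-order: [2, 11, 20, 41, 82, 98]


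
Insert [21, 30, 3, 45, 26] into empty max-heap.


Insert 21: [21]
Insert 30: [30, 21]
Insert 3: [30, 21, 3]
Insert 45: [45, 30, 3, 21]
Insert 26: [45, 30, 3, 21, 26]

Final heap: [45, 30, 3, 21, 26]


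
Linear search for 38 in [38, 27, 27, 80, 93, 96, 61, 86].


i=0: 38==38 found!

Found at 0, 1 comps


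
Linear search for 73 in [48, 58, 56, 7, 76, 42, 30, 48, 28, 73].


i=0: 48!=73
i=1: 58!=73
i=2: 56!=73
i=3: 7!=73
i=4: 76!=73
i=5: 42!=73
i=6: 30!=73
i=7: 48!=73
i=8: 28!=73
i=9: 73==73 found!

Found at 9, 10 comps


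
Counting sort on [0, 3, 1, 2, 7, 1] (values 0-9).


Input: [0, 3, 1, 2, 7, 1]
Counts: [1, 2, 1, 1, 0, 0, 0, 1, 0, 0]

Sorted: [0, 1, 1, 2, 3, 7]


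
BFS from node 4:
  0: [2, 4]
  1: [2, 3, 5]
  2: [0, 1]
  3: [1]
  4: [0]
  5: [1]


Visit 4, enqueue [0]
Visit 0, enqueue [2]
Visit 2, enqueue [1]
Visit 1, enqueue [3, 5]
Visit 3, enqueue []
Visit 5, enqueue []

BFS order: [4, 0, 2, 1, 3, 5]


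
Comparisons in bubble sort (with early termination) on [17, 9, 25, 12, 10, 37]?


Algorithm: bubble sort (with early termination)
Input: [17, 9, 25, 12, 10, 37]
Sorted: [9, 10, 12, 17, 25, 37]

14


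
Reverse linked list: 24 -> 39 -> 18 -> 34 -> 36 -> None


Step 1: curr=24, set curr.next=prev(None) | reversed so far: 24
Step 2: curr=39, set curr.next=prev(24) | reversed so far: 39 -> 24
Step 3: curr=18, set curr.next=prev(39) | reversed so far: 18 -> 39 -> 24
Step 4: curr=34, set curr.next=prev(18) | reversed so far: 34 -> 18 -> 39 -> 24
Step 5: curr=36, set curr.next=prev(34) | reversed so far: 36 -> 34 -> 18 -> 39 -> 24

36 -> 34 -> 18 -> 39 -> 24 -> None


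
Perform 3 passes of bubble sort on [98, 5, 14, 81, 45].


Initial: [98, 5, 14, 81, 45]
Pass 1: [5, 14, 81, 45, 98] (4 swaps)
Pass 2: [5, 14, 45, 81, 98] (1 swaps)
Pass 3: [5, 14, 45, 81, 98] (0 swaps)

After 3 passes: [5, 14, 45, 81, 98]


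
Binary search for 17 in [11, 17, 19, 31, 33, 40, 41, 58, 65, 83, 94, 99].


Step 1: lo=0, hi=11, mid=5, val=40
Step 2: lo=0, hi=4, mid=2, val=19
Step 3: lo=0, hi=1, mid=0, val=11
Step 4: lo=1, hi=1, mid=1, val=17

Found at index 1


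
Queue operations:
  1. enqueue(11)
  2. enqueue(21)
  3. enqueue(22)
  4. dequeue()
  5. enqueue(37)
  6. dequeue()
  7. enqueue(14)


enqueue(11) -> [11]
enqueue(21) -> [11, 21]
enqueue(22) -> [11, 21, 22]
dequeue()->11, [21, 22]
enqueue(37) -> [21, 22, 37]
dequeue()->21, [22, 37]
enqueue(14) -> [22, 37, 14]

Final queue: [22, 37, 14]


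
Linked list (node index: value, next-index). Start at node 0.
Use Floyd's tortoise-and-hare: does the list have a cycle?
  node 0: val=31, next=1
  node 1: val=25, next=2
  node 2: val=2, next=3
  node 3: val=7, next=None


Floyd's tortoise (slow, +1) and hare (fast, +2):
  init: slow=0, fast=0
  step 1: slow=1, fast=2
  step 2: fast 2->3->None, no cycle

Cycle: no


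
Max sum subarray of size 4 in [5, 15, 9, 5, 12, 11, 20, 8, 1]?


[0:4]: 34
[1:5]: 41
[2:6]: 37
[3:7]: 48
[4:8]: 51
[5:9]: 40

Max: 51 at [4:8]


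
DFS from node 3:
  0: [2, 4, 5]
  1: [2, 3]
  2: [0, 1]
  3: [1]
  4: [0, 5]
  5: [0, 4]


Visit 3, push [1]
Visit 1, push [2]
Visit 2, push [0]
Visit 0, push [5, 4]
Visit 4, push [5]
Visit 5, push []

DFS order: [3, 1, 2, 0, 4, 5]


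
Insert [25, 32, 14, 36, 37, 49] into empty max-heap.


Insert 25: [25]
Insert 32: [32, 25]
Insert 14: [32, 25, 14]
Insert 36: [36, 32, 14, 25]
Insert 37: [37, 36, 14, 25, 32]
Insert 49: [49, 36, 37, 25, 32, 14]

Final heap: [49, 36, 37, 25, 32, 14]


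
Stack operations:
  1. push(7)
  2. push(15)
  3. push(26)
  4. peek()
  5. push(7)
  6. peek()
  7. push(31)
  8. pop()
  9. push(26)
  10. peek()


push(7) -> [7]
push(15) -> [7, 15]
push(26) -> [7, 15, 26]
peek()->26
push(7) -> [7, 15, 26, 7]
peek()->7
push(31) -> [7, 15, 26, 7, 31]
pop()->31, [7, 15, 26, 7]
push(26) -> [7, 15, 26, 7, 26]
peek()->26

Final stack: [7, 15, 26, 7, 26]


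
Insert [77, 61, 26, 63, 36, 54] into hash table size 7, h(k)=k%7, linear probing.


Insert 77: h=0 -> slot 0
Insert 61: h=5 -> slot 5
Insert 26: h=5, 1 probes -> slot 6
Insert 63: h=0, 1 probes -> slot 1
Insert 36: h=1, 1 probes -> slot 2
Insert 54: h=5, 5 probes -> slot 3

Table: [77, 63, 36, 54, None, 61, 26]


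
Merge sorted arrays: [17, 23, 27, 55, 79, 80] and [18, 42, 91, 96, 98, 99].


Take 17 from A
Take 18 from B
Take 23 from A
Take 27 from A
Take 42 from B
Take 55 from A
Take 79 from A
Take 80 from A

Merged: [17, 18, 23, 27, 42, 55, 79, 80, 91, 96, 98, 99]


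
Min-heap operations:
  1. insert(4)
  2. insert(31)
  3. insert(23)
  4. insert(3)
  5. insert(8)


insert(4) -> [4]
insert(31) -> [4, 31]
insert(23) -> [4, 31, 23]
insert(3) -> [3, 4, 23, 31]
insert(8) -> [3, 4, 23, 31, 8]

Final heap: [3, 4, 23, 31, 8]


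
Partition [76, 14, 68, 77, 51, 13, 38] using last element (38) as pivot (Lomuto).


Pivot: 38
  14 <= 38: swap -> [14, 76, 68, 77, 51, 13, 38]
  13 <= 38: swap -> [14, 13, 68, 77, 51, 76, 38]
Place pivot at 2: [14, 13, 38, 77, 51, 76, 68]

Partitioned: [14, 13, 38, 77, 51, 76, 68]


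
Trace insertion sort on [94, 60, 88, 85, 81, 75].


Initial: [94, 60, 88, 85, 81, 75]
Insert 60: [60, 94, 88, 85, 81, 75]
Insert 88: [60, 88, 94, 85, 81, 75]
Insert 85: [60, 85, 88, 94, 81, 75]
Insert 81: [60, 81, 85, 88, 94, 75]
Insert 75: [60, 75, 81, 85, 88, 94]

Sorted: [60, 75, 81, 85, 88, 94]


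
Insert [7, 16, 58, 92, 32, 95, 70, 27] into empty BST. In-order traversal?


Insert 7: root
Insert 16: R from 7
Insert 58: R from 7 -> R from 16
Insert 92: R from 7 -> R from 16 -> R from 58
Insert 32: R from 7 -> R from 16 -> L from 58
Insert 95: R from 7 -> R from 16 -> R from 58 -> R from 92
Insert 70: R from 7 -> R from 16 -> R from 58 -> L from 92
Insert 27: R from 7 -> R from 16 -> L from 58 -> L from 32

In-order: [7, 16, 27, 32, 58, 70, 92, 95]


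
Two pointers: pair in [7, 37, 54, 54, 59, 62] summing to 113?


lo=0(7)+hi=5(62)=69
lo=1(37)+hi=5(62)=99
lo=2(54)+hi=5(62)=116
lo=2(54)+hi=4(59)=113

Yes: 54+59=113


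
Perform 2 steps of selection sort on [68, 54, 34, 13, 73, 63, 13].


Initial: [68, 54, 34, 13, 73, 63, 13]
Step 1: min=13 at 3
  Swap: [13, 54, 34, 68, 73, 63, 13]
Step 2: min=13 at 6
  Swap: [13, 13, 34, 68, 73, 63, 54]

After 2 steps: [13, 13, 34, 68, 73, 63, 54]


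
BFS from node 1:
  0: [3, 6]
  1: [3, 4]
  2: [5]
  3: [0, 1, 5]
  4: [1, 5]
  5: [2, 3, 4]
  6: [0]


Visit 1, enqueue [3, 4]
Visit 3, enqueue [0, 5]
Visit 4, enqueue []
Visit 0, enqueue [6]
Visit 5, enqueue [2]
Visit 6, enqueue []
Visit 2, enqueue []

BFS order: [1, 3, 4, 0, 5, 6, 2]


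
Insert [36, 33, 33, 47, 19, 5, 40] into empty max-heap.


Insert 36: [36]
Insert 33: [36, 33]
Insert 33: [36, 33, 33]
Insert 47: [47, 36, 33, 33]
Insert 19: [47, 36, 33, 33, 19]
Insert 5: [47, 36, 33, 33, 19, 5]
Insert 40: [47, 36, 40, 33, 19, 5, 33]

Final heap: [47, 36, 40, 33, 19, 5, 33]


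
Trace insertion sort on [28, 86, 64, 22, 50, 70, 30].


Initial: [28, 86, 64, 22, 50, 70, 30]
Insert 86: [28, 86, 64, 22, 50, 70, 30]
Insert 64: [28, 64, 86, 22, 50, 70, 30]
Insert 22: [22, 28, 64, 86, 50, 70, 30]
Insert 50: [22, 28, 50, 64, 86, 70, 30]
Insert 70: [22, 28, 50, 64, 70, 86, 30]
Insert 30: [22, 28, 30, 50, 64, 70, 86]

Sorted: [22, 28, 30, 50, 64, 70, 86]


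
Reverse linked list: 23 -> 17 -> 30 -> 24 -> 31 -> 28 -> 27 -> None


Step 1: curr=23, set curr.next=prev(None) | reversed so far: 23
Step 2: curr=17, set curr.next=prev(23) | reversed so far: 17 -> 23
Step 3: curr=30, set curr.next=prev(17) | reversed so far: 30 -> 17 -> 23
Step 4: curr=24, set curr.next=prev(30) | reversed so far: 24 -> 30 -> 17 -> 23
Step 5: curr=31, set curr.next=prev(24) | reversed so far: 31 -> 24 -> 30 -> 17 -> 23
Step 6: curr=28, set curr.next=prev(31) | reversed so far: 28 -> 31 -> 24 -> 30 -> 17 -> 23
Step 7: curr=27, set curr.next=prev(28) | reversed so far: 27 -> 28 -> 31 -> 24 -> 30 -> 17 -> 23

27 -> 28 -> 31 -> 24 -> 30 -> 17 -> 23 -> None


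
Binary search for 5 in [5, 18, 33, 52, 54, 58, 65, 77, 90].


Step 1: lo=0, hi=8, mid=4, val=54
Step 2: lo=0, hi=3, mid=1, val=18
Step 3: lo=0, hi=0, mid=0, val=5

Found at index 0


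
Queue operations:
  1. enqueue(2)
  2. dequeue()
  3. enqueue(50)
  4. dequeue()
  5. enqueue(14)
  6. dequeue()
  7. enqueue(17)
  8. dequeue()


enqueue(2) -> [2]
dequeue()->2, []
enqueue(50) -> [50]
dequeue()->50, []
enqueue(14) -> [14]
dequeue()->14, []
enqueue(17) -> [17]
dequeue()->17, []

Final queue: []


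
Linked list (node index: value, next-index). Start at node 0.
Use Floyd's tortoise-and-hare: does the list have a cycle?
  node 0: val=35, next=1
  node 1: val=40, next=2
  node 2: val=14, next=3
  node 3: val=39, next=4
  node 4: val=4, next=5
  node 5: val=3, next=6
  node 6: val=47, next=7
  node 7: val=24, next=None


Floyd's tortoise (slow, +1) and hare (fast, +2):
  init: slow=0, fast=0
  step 1: slow=1, fast=2
  step 2: slow=2, fast=4
  step 3: slow=3, fast=6
  step 4: fast 6->7->None, no cycle

Cycle: no


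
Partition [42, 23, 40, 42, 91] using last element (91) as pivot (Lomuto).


Pivot: 91
  42 <= 91: advance i (no swap)
  23 <= 91: advance i (no swap)
  40 <= 91: advance i (no swap)
  42 <= 91: advance i (no swap)
Place pivot at 4: [42, 23, 40, 42, 91]

Partitioned: [42, 23, 40, 42, 91]


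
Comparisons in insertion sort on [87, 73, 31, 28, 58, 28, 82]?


Algorithm: insertion sort
Input: [87, 73, 31, 28, 58, 28, 82]
Sorted: [28, 28, 31, 58, 73, 82, 87]

16


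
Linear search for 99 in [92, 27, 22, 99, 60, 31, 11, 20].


i=0: 92!=99
i=1: 27!=99
i=2: 22!=99
i=3: 99==99 found!

Found at 3, 4 comps


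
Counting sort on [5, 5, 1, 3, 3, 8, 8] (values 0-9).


Input: [5, 5, 1, 3, 3, 8, 8]
Counts: [0, 1, 0, 2, 0, 2, 0, 0, 2, 0]

Sorted: [1, 3, 3, 5, 5, 8, 8]


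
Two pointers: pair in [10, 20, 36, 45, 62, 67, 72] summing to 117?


lo=0(10)+hi=6(72)=82
lo=1(20)+hi=6(72)=92
lo=2(36)+hi=6(72)=108
lo=3(45)+hi=6(72)=117

Yes: 45+72=117


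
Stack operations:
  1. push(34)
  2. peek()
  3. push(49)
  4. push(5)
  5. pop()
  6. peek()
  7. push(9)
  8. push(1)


push(34) -> [34]
peek()->34
push(49) -> [34, 49]
push(5) -> [34, 49, 5]
pop()->5, [34, 49]
peek()->49
push(9) -> [34, 49, 9]
push(1) -> [34, 49, 9, 1]

Final stack: [34, 49, 9, 1]


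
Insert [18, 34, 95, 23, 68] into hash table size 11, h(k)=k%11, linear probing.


Insert 18: h=7 -> slot 7
Insert 34: h=1 -> slot 1
Insert 95: h=7, 1 probes -> slot 8
Insert 23: h=1, 1 probes -> slot 2
Insert 68: h=2, 1 probes -> slot 3

Table: [None, 34, 23, 68, None, None, None, 18, 95, None, None]


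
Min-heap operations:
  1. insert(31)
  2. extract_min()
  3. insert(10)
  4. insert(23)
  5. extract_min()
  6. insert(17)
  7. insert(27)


insert(31) -> [31]
extract_min()->31, []
insert(10) -> [10]
insert(23) -> [10, 23]
extract_min()->10, [23]
insert(17) -> [17, 23]
insert(27) -> [17, 23, 27]

Final heap: [17, 23, 27]


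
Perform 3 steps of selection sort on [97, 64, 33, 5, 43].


Initial: [97, 64, 33, 5, 43]
Step 1: min=5 at 3
  Swap: [5, 64, 33, 97, 43]
Step 2: min=33 at 2
  Swap: [5, 33, 64, 97, 43]
Step 3: min=43 at 4
  Swap: [5, 33, 43, 97, 64]

After 3 steps: [5, 33, 43, 97, 64]


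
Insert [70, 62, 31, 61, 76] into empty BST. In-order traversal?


Insert 70: root
Insert 62: L from 70
Insert 31: L from 70 -> L from 62
Insert 61: L from 70 -> L from 62 -> R from 31
Insert 76: R from 70

In-order: [31, 61, 62, 70, 76]


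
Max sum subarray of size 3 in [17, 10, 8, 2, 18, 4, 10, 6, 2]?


[0:3]: 35
[1:4]: 20
[2:5]: 28
[3:6]: 24
[4:7]: 32
[5:8]: 20
[6:9]: 18

Max: 35 at [0:3]


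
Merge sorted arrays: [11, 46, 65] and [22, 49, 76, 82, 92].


Take 11 from A
Take 22 from B
Take 46 from A
Take 49 from B
Take 65 from A

Merged: [11, 22, 46, 49, 65, 76, 82, 92]


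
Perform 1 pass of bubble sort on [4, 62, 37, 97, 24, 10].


Initial: [4, 62, 37, 97, 24, 10]
Pass 1: [4, 37, 62, 24, 10, 97] (3 swaps)

After 1 pass: [4, 37, 62, 24, 10, 97]


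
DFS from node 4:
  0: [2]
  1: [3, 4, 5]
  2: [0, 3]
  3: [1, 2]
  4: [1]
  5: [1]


Visit 4, push [1]
Visit 1, push [5, 3]
Visit 3, push [2]
Visit 2, push [0]
Visit 0, push []
Visit 5, push []

DFS order: [4, 1, 3, 2, 0, 5]


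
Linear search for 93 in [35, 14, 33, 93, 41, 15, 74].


i=0: 35!=93
i=1: 14!=93
i=2: 33!=93
i=3: 93==93 found!

Found at 3, 4 comps


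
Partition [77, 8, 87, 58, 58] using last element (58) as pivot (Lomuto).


Pivot: 58
  8 <= 58: swap -> [8, 77, 87, 58, 58]
  58 <= 58: swap -> [8, 58, 87, 77, 58]
Place pivot at 2: [8, 58, 58, 77, 87]

Partitioned: [8, 58, 58, 77, 87]


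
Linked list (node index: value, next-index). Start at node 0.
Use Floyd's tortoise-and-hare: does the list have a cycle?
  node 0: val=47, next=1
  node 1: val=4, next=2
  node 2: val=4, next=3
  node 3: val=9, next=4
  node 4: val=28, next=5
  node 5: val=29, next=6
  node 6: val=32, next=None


Floyd's tortoise (slow, +1) and hare (fast, +2):
  init: slow=0, fast=0
  step 1: slow=1, fast=2
  step 2: slow=2, fast=4
  step 3: slow=3, fast=6
  step 4: fast -> None, no cycle

Cycle: no


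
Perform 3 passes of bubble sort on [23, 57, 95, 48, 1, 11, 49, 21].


Initial: [23, 57, 95, 48, 1, 11, 49, 21]
Pass 1: [23, 57, 48, 1, 11, 49, 21, 95] (5 swaps)
Pass 2: [23, 48, 1, 11, 49, 21, 57, 95] (5 swaps)
Pass 3: [23, 1, 11, 48, 21, 49, 57, 95] (3 swaps)

After 3 passes: [23, 1, 11, 48, 21, 49, 57, 95]


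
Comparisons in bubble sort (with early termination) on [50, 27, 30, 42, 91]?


Algorithm: bubble sort (with early termination)
Input: [50, 27, 30, 42, 91]
Sorted: [27, 30, 42, 50, 91]

7


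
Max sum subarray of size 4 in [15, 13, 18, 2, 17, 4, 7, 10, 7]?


[0:4]: 48
[1:5]: 50
[2:6]: 41
[3:7]: 30
[4:8]: 38
[5:9]: 28

Max: 50 at [1:5]


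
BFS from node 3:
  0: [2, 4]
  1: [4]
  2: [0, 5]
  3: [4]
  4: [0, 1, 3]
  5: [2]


Visit 3, enqueue [4]
Visit 4, enqueue [0, 1]
Visit 0, enqueue [2]
Visit 1, enqueue []
Visit 2, enqueue [5]
Visit 5, enqueue []

BFS order: [3, 4, 0, 1, 2, 5]


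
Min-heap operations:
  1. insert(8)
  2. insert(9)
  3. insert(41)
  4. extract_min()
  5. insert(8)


insert(8) -> [8]
insert(9) -> [8, 9]
insert(41) -> [8, 9, 41]
extract_min()->8, [9, 41]
insert(8) -> [8, 41, 9]

Final heap: [8, 41, 9]


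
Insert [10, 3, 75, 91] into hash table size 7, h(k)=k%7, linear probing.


Insert 10: h=3 -> slot 3
Insert 3: h=3, 1 probes -> slot 4
Insert 75: h=5 -> slot 5
Insert 91: h=0 -> slot 0

Table: [91, None, None, 10, 3, 75, None]


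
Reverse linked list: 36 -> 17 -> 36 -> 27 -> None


Step 1: curr=36, set curr.next=prev(None) | reversed so far: 36
Step 2: curr=17, set curr.next=prev(36) | reversed so far: 17 -> 36
Step 3: curr=36, set curr.next=prev(17) | reversed so far: 36 -> 17 -> 36
Step 4: curr=27, set curr.next=prev(36) | reversed so far: 27 -> 36 -> 17 -> 36

27 -> 36 -> 17 -> 36 -> None


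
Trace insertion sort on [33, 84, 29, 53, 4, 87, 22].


Initial: [33, 84, 29, 53, 4, 87, 22]
Insert 84: [33, 84, 29, 53, 4, 87, 22]
Insert 29: [29, 33, 84, 53, 4, 87, 22]
Insert 53: [29, 33, 53, 84, 4, 87, 22]
Insert 4: [4, 29, 33, 53, 84, 87, 22]
Insert 87: [4, 29, 33, 53, 84, 87, 22]
Insert 22: [4, 22, 29, 33, 53, 84, 87]

Sorted: [4, 22, 29, 33, 53, 84, 87]


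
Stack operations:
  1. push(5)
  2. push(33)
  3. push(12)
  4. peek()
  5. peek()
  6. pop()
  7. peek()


push(5) -> [5]
push(33) -> [5, 33]
push(12) -> [5, 33, 12]
peek()->12
peek()->12
pop()->12, [5, 33]
peek()->33

Final stack: [5, 33]


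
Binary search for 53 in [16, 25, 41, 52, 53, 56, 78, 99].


Step 1: lo=0, hi=7, mid=3, val=52
Step 2: lo=4, hi=7, mid=5, val=56
Step 3: lo=4, hi=4, mid=4, val=53

Found at index 4


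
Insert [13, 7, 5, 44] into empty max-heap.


Insert 13: [13]
Insert 7: [13, 7]
Insert 5: [13, 7, 5]
Insert 44: [44, 13, 5, 7]

Final heap: [44, 13, 5, 7]


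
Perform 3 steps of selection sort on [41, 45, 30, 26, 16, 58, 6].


Initial: [41, 45, 30, 26, 16, 58, 6]
Step 1: min=6 at 6
  Swap: [6, 45, 30, 26, 16, 58, 41]
Step 2: min=16 at 4
  Swap: [6, 16, 30, 26, 45, 58, 41]
Step 3: min=26 at 3
  Swap: [6, 16, 26, 30, 45, 58, 41]

After 3 steps: [6, 16, 26, 30, 45, 58, 41]


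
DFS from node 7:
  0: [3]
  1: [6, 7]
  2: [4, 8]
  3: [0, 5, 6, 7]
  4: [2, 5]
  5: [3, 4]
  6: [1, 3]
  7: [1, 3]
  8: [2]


Visit 7, push [3, 1]
Visit 1, push [6]
Visit 6, push [3]
Visit 3, push [5, 0]
Visit 0, push []
Visit 5, push [4]
Visit 4, push [2]
Visit 2, push [8]
Visit 8, push []

DFS order: [7, 1, 6, 3, 0, 5, 4, 2, 8]


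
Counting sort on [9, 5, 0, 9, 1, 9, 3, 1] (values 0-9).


Input: [9, 5, 0, 9, 1, 9, 3, 1]
Counts: [1, 2, 0, 1, 0, 1, 0, 0, 0, 3]

Sorted: [0, 1, 1, 3, 5, 9, 9, 9]


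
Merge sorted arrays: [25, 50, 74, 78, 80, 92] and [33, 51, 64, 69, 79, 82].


Take 25 from A
Take 33 from B
Take 50 from A
Take 51 from B
Take 64 from B
Take 69 from B
Take 74 from A
Take 78 from A
Take 79 from B
Take 80 from A
Take 82 from B

Merged: [25, 33, 50, 51, 64, 69, 74, 78, 79, 80, 82, 92]


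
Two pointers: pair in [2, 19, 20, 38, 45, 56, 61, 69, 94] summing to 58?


lo=0(2)+hi=8(94)=96
lo=0(2)+hi=7(69)=71
lo=0(2)+hi=6(61)=63
lo=0(2)+hi=5(56)=58

Yes: 2+56=58


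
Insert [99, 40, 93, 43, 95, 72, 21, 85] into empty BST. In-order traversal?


Insert 99: root
Insert 40: L from 99
Insert 93: L from 99 -> R from 40
Insert 43: L from 99 -> R from 40 -> L from 93
Insert 95: L from 99 -> R from 40 -> R from 93
Insert 72: L from 99 -> R from 40 -> L from 93 -> R from 43
Insert 21: L from 99 -> L from 40
Insert 85: L from 99 -> R from 40 -> L from 93 -> R from 43 -> R from 72

In-order: [21, 40, 43, 72, 85, 93, 95, 99]


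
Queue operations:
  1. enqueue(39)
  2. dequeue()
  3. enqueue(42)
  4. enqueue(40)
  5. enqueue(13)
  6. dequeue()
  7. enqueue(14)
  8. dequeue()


enqueue(39) -> [39]
dequeue()->39, []
enqueue(42) -> [42]
enqueue(40) -> [42, 40]
enqueue(13) -> [42, 40, 13]
dequeue()->42, [40, 13]
enqueue(14) -> [40, 13, 14]
dequeue()->40, [13, 14]

Final queue: [13, 14]


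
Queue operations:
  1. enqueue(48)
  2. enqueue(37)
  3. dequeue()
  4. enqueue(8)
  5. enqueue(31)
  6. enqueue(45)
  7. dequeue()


enqueue(48) -> [48]
enqueue(37) -> [48, 37]
dequeue()->48, [37]
enqueue(8) -> [37, 8]
enqueue(31) -> [37, 8, 31]
enqueue(45) -> [37, 8, 31, 45]
dequeue()->37, [8, 31, 45]

Final queue: [8, 31, 45]


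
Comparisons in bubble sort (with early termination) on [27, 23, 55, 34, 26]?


Algorithm: bubble sort (with early termination)
Input: [27, 23, 55, 34, 26]
Sorted: [23, 26, 27, 34, 55]

10


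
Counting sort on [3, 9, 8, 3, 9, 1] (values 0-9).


Input: [3, 9, 8, 3, 9, 1]
Counts: [0, 1, 0, 2, 0, 0, 0, 0, 1, 2]

Sorted: [1, 3, 3, 8, 9, 9]


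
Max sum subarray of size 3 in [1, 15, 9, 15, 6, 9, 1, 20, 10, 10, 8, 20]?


[0:3]: 25
[1:4]: 39
[2:5]: 30
[3:6]: 30
[4:7]: 16
[5:8]: 30
[6:9]: 31
[7:10]: 40
[8:11]: 28
[9:12]: 38

Max: 40 at [7:10]


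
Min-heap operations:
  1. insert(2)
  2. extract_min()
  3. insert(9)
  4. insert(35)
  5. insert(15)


insert(2) -> [2]
extract_min()->2, []
insert(9) -> [9]
insert(35) -> [9, 35]
insert(15) -> [9, 35, 15]

Final heap: [9, 35, 15]


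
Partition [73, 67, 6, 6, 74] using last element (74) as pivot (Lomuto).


Pivot: 74
  73 <= 74: advance i (no swap)
  67 <= 74: advance i (no swap)
  6 <= 74: advance i (no swap)
  6 <= 74: advance i (no swap)
Place pivot at 4: [73, 67, 6, 6, 74]

Partitioned: [73, 67, 6, 6, 74]


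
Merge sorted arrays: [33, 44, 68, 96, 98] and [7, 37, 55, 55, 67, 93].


Take 7 from B
Take 33 from A
Take 37 from B
Take 44 from A
Take 55 from B
Take 55 from B
Take 67 from B
Take 68 from A
Take 93 from B

Merged: [7, 33, 37, 44, 55, 55, 67, 68, 93, 96, 98]


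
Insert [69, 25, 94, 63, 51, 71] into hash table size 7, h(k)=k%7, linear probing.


Insert 69: h=6 -> slot 6
Insert 25: h=4 -> slot 4
Insert 94: h=3 -> slot 3
Insert 63: h=0 -> slot 0
Insert 51: h=2 -> slot 2
Insert 71: h=1 -> slot 1

Table: [63, 71, 51, 94, 25, None, 69]


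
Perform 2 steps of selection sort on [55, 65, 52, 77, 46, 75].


Initial: [55, 65, 52, 77, 46, 75]
Step 1: min=46 at 4
  Swap: [46, 65, 52, 77, 55, 75]
Step 2: min=52 at 2
  Swap: [46, 52, 65, 77, 55, 75]

After 2 steps: [46, 52, 65, 77, 55, 75]


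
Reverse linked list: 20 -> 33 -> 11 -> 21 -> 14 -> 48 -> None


Step 1: curr=20, set curr.next=prev(None) | reversed so far: 20
Step 2: curr=33, set curr.next=prev(20) | reversed so far: 33 -> 20
Step 3: curr=11, set curr.next=prev(33) | reversed so far: 11 -> 33 -> 20
Step 4: curr=21, set curr.next=prev(11) | reversed so far: 21 -> 11 -> 33 -> 20
Step 5: curr=14, set curr.next=prev(21) | reversed so far: 14 -> 21 -> 11 -> 33 -> 20
Step 6: curr=48, set curr.next=prev(14) | reversed so far: 48 -> 14 -> 21 -> 11 -> 33 -> 20

48 -> 14 -> 21 -> 11 -> 33 -> 20 -> None


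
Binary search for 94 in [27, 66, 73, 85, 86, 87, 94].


Step 1: lo=0, hi=6, mid=3, val=85
Step 2: lo=4, hi=6, mid=5, val=87
Step 3: lo=6, hi=6, mid=6, val=94

Found at index 6


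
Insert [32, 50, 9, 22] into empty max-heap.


Insert 32: [32]
Insert 50: [50, 32]
Insert 9: [50, 32, 9]
Insert 22: [50, 32, 9, 22]

Final heap: [50, 32, 9, 22]


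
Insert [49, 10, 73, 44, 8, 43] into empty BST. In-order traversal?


Insert 49: root
Insert 10: L from 49
Insert 73: R from 49
Insert 44: L from 49 -> R from 10
Insert 8: L from 49 -> L from 10
Insert 43: L from 49 -> R from 10 -> L from 44

In-order: [8, 10, 43, 44, 49, 73]


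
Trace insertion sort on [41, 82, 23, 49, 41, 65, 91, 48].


Initial: [41, 82, 23, 49, 41, 65, 91, 48]
Insert 82: [41, 82, 23, 49, 41, 65, 91, 48]
Insert 23: [23, 41, 82, 49, 41, 65, 91, 48]
Insert 49: [23, 41, 49, 82, 41, 65, 91, 48]
Insert 41: [23, 41, 41, 49, 82, 65, 91, 48]
Insert 65: [23, 41, 41, 49, 65, 82, 91, 48]
Insert 91: [23, 41, 41, 49, 65, 82, 91, 48]
Insert 48: [23, 41, 41, 48, 49, 65, 82, 91]

Sorted: [23, 41, 41, 48, 49, 65, 82, 91]


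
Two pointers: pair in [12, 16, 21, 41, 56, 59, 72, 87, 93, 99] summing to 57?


lo=0(12)+hi=9(99)=111
lo=0(12)+hi=8(93)=105
lo=0(12)+hi=7(87)=99
lo=0(12)+hi=6(72)=84
lo=0(12)+hi=5(59)=71
lo=0(12)+hi=4(56)=68
lo=0(12)+hi=3(41)=53
lo=1(16)+hi=3(41)=57

Yes: 16+41=57


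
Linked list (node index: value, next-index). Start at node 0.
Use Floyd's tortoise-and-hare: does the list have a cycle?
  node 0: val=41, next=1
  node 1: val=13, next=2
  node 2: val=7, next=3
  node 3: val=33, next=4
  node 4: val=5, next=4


Floyd's tortoise (slow, +1) and hare (fast, +2):
  init: slow=0, fast=0
  step 1: slow=1, fast=2
  step 2: slow=2, fast=4
  step 3: slow=3, fast=4
  step 4: slow=4, fast=4
  slow == fast at node 4: cycle detected

Cycle: yes


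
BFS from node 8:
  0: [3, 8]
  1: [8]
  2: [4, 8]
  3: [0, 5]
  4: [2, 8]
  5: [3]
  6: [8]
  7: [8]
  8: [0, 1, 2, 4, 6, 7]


Visit 8, enqueue [0, 1, 2, 4, 6, 7]
Visit 0, enqueue [3]
Visit 1, enqueue []
Visit 2, enqueue []
Visit 4, enqueue []
Visit 6, enqueue []
Visit 7, enqueue []
Visit 3, enqueue [5]
Visit 5, enqueue []

BFS order: [8, 0, 1, 2, 4, 6, 7, 3, 5]


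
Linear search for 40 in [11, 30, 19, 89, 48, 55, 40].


i=0: 11!=40
i=1: 30!=40
i=2: 19!=40
i=3: 89!=40
i=4: 48!=40
i=5: 55!=40
i=6: 40==40 found!

Found at 6, 7 comps


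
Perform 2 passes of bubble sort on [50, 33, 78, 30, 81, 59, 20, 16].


Initial: [50, 33, 78, 30, 81, 59, 20, 16]
Pass 1: [33, 50, 30, 78, 59, 20, 16, 81] (5 swaps)
Pass 2: [33, 30, 50, 59, 20, 16, 78, 81] (4 swaps)

After 2 passes: [33, 30, 50, 59, 20, 16, 78, 81]


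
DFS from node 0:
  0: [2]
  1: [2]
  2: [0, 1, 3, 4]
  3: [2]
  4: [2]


Visit 0, push [2]
Visit 2, push [4, 3, 1]
Visit 1, push []
Visit 3, push []
Visit 4, push []

DFS order: [0, 2, 1, 3, 4]


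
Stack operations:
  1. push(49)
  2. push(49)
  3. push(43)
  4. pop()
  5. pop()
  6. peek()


push(49) -> [49]
push(49) -> [49, 49]
push(43) -> [49, 49, 43]
pop()->43, [49, 49]
pop()->49, [49]
peek()->49

Final stack: [49]


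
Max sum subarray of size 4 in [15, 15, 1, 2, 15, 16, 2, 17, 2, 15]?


[0:4]: 33
[1:5]: 33
[2:6]: 34
[3:7]: 35
[4:8]: 50
[5:9]: 37
[6:10]: 36

Max: 50 at [4:8]


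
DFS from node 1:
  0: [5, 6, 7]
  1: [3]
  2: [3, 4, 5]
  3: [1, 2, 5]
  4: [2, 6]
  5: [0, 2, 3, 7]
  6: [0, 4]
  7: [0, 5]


Visit 1, push [3]
Visit 3, push [5, 2]
Visit 2, push [5, 4]
Visit 4, push [6]
Visit 6, push [0]
Visit 0, push [7, 5]
Visit 5, push [7]
Visit 7, push []

DFS order: [1, 3, 2, 4, 6, 0, 5, 7]


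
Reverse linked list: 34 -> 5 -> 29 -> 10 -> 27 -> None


Step 1: curr=34, set curr.next=prev(None) | reversed so far: 34
Step 2: curr=5, set curr.next=prev(34) | reversed so far: 5 -> 34
Step 3: curr=29, set curr.next=prev(5) | reversed so far: 29 -> 5 -> 34
Step 4: curr=10, set curr.next=prev(29) | reversed so far: 10 -> 29 -> 5 -> 34
Step 5: curr=27, set curr.next=prev(10) | reversed so far: 27 -> 10 -> 29 -> 5 -> 34

27 -> 10 -> 29 -> 5 -> 34 -> None


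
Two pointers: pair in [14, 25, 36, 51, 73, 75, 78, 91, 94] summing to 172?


lo=0(14)+hi=8(94)=108
lo=1(25)+hi=8(94)=119
lo=2(36)+hi=8(94)=130
lo=3(51)+hi=8(94)=145
lo=4(73)+hi=8(94)=167
lo=5(75)+hi=8(94)=169
lo=6(78)+hi=8(94)=172

Yes: 78+94=172


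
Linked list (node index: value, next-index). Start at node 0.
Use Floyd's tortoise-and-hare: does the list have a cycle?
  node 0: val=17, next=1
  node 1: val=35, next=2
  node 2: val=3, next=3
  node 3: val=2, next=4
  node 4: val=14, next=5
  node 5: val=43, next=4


Floyd's tortoise (slow, +1) and hare (fast, +2):
  init: slow=0, fast=0
  step 1: slow=1, fast=2
  step 2: slow=2, fast=4
  step 3: slow=3, fast=4
  step 4: slow=4, fast=4
  slow == fast at node 4: cycle detected

Cycle: yes


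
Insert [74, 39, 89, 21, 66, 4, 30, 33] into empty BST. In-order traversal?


Insert 74: root
Insert 39: L from 74
Insert 89: R from 74
Insert 21: L from 74 -> L from 39
Insert 66: L from 74 -> R from 39
Insert 4: L from 74 -> L from 39 -> L from 21
Insert 30: L from 74 -> L from 39 -> R from 21
Insert 33: L from 74 -> L from 39 -> R from 21 -> R from 30

In-order: [4, 21, 30, 33, 39, 66, 74, 89]


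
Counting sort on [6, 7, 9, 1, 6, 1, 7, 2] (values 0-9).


Input: [6, 7, 9, 1, 6, 1, 7, 2]
Counts: [0, 2, 1, 0, 0, 0, 2, 2, 0, 1]

Sorted: [1, 1, 2, 6, 6, 7, 7, 9]


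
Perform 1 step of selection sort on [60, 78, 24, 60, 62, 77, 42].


Initial: [60, 78, 24, 60, 62, 77, 42]
Step 1: min=24 at 2
  Swap: [24, 78, 60, 60, 62, 77, 42]

After 1 step: [24, 78, 60, 60, 62, 77, 42]


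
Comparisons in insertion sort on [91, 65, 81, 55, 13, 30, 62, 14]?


Algorithm: insertion sort
Input: [91, 65, 81, 55, 13, 30, 62, 14]
Sorted: [13, 14, 30, 55, 62, 65, 81, 91]

26


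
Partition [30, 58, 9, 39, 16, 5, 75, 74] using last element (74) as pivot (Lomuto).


Pivot: 74
  30 <= 74: advance i (no swap)
  58 <= 74: advance i (no swap)
  9 <= 74: advance i (no swap)
  39 <= 74: advance i (no swap)
  16 <= 74: advance i (no swap)
  5 <= 74: advance i (no swap)
Place pivot at 6: [30, 58, 9, 39, 16, 5, 74, 75]

Partitioned: [30, 58, 9, 39, 16, 5, 74, 75]


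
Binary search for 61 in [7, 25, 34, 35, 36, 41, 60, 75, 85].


Step 1: lo=0, hi=8, mid=4, val=36
Step 2: lo=5, hi=8, mid=6, val=60
Step 3: lo=7, hi=8, mid=7, val=75

Not found


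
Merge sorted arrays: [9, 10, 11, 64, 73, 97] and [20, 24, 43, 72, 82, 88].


Take 9 from A
Take 10 from A
Take 11 from A
Take 20 from B
Take 24 from B
Take 43 from B
Take 64 from A
Take 72 from B
Take 73 from A
Take 82 from B
Take 88 from B

Merged: [9, 10, 11, 20, 24, 43, 64, 72, 73, 82, 88, 97]


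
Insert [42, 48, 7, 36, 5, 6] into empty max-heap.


Insert 42: [42]
Insert 48: [48, 42]
Insert 7: [48, 42, 7]
Insert 36: [48, 42, 7, 36]
Insert 5: [48, 42, 7, 36, 5]
Insert 6: [48, 42, 7, 36, 5, 6]

Final heap: [48, 42, 7, 36, 5, 6]


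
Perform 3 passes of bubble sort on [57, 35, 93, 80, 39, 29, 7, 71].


Initial: [57, 35, 93, 80, 39, 29, 7, 71]
Pass 1: [35, 57, 80, 39, 29, 7, 71, 93] (6 swaps)
Pass 2: [35, 57, 39, 29, 7, 71, 80, 93] (4 swaps)
Pass 3: [35, 39, 29, 7, 57, 71, 80, 93] (3 swaps)

After 3 passes: [35, 39, 29, 7, 57, 71, 80, 93]


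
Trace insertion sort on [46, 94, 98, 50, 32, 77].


Initial: [46, 94, 98, 50, 32, 77]
Insert 94: [46, 94, 98, 50, 32, 77]
Insert 98: [46, 94, 98, 50, 32, 77]
Insert 50: [46, 50, 94, 98, 32, 77]
Insert 32: [32, 46, 50, 94, 98, 77]
Insert 77: [32, 46, 50, 77, 94, 98]

Sorted: [32, 46, 50, 77, 94, 98]


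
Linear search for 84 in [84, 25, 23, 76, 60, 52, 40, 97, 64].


i=0: 84==84 found!

Found at 0, 1 comps


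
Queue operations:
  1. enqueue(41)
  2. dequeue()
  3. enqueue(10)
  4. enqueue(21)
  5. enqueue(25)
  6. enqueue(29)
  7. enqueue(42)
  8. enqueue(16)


enqueue(41) -> [41]
dequeue()->41, []
enqueue(10) -> [10]
enqueue(21) -> [10, 21]
enqueue(25) -> [10, 21, 25]
enqueue(29) -> [10, 21, 25, 29]
enqueue(42) -> [10, 21, 25, 29, 42]
enqueue(16) -> [10, 21, 25, 29, 42, 16]

Final queue: [10, 21, 25, 29, 42, 16]


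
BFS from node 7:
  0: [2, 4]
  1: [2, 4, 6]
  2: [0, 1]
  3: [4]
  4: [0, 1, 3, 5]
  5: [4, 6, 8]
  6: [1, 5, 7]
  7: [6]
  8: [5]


Visit 7, enqueue [6]
Visit 6, enqueue [1, 5]
Visit 1, enqueue [2, 4]
Visit 5, enqueue [8]
Visit 2, enqueue [0]
Visit 4, enqueue [3]
Visit 8, enqueue []
Visit 0, enqueue []
Visit 3, enqueue []

BFS order: [7, 6, 1, 5, 2, 4, 8, 0, 3]


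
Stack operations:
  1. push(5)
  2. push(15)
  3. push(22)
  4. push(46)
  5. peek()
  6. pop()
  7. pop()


push(5) -> [5]
push(15) -> [5, 15]
push(22) -> [5, 15, 22]
push(46) -> [5, 15, 22, 46]
peek()->46
pop()->46, [5, 15, 22]
pop()->22, [5, 15]

Final stack: [5, 15]


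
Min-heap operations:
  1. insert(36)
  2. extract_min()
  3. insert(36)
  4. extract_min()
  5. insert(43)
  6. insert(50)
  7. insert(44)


insert(36) -> [36]
extract_min()->36, []
insert(36) -> [36]
extract_min()->36, []
insert(43) -> [43]
insert(50) -> [43, 50]
insert(44) -> [43, 50, 44]

Final heap: [43, 50, 44]


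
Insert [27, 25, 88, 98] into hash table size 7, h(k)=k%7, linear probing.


Insert 27: h=6 -> slot 6
Insert 25: h=4 -> slot 4
Insert 88: h=4, 1 probes -> slot 5
Insert 98: h=0 -> slot 0

Table: [98, None, None, None, 25, 88, 27]


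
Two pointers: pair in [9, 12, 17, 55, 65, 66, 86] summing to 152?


lo=0(9)+hi=6(86)=95
lo=1(12)+hi=6(86)=98
lo=2(17)+hi=6(86)=103
lo=3(55)+hi=6(86)=141
lo=4(65)+hi=6(86)=151
lo=5(66)+hi=6(86)=152

Yes: 66+86=152


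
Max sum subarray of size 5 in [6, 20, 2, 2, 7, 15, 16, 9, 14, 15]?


[0:5]: 37
[1:6]: 46
[2:7]: 42
[3:8]: 49
[4:9]: 61
[5:10]: 69

Max: 69 at [5:10]


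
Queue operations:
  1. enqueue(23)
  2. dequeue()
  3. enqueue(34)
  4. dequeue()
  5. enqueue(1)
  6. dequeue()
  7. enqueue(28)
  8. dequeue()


enqueue(23) -> [23]
dequeue()->23, []
enqueue(34) -> [34]
dequeue()->34, []
enqueue(1) -> [1]
dequeue()->1, []
enqueue(28) -> [28]
dequeue()->28, []

Final queue: []


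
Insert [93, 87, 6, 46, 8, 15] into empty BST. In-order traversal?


Insert 93: root
Insert 87: L from 93
Insert 6: L from 93 -> L from 87
Insert 46: L from 93 -> L from 87 -> R from 6
Insert 8: L from 93 -> L from 87 -> R from 6 -> L from 46
Insert 15: L from 93 -> L from 87 -> R from 6 -> L from 46 -> R from 8

In-order: [6, 8, 15, 46, 87, 93]


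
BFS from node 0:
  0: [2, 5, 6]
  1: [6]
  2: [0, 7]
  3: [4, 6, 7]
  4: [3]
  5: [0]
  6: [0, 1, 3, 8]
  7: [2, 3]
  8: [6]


Visit 0, enqueue [2, 5, 6]
Visit 2, enqueue [7]
Visit 5, enqueue []
Visit 6, enqueue [1, 3, 8]
Visit 7, enqueue []
Visit 1, enqueue []
Visit 3, enqueue [4]
Visit 8, enqueue []
Visit 4, enqueue []

BFS order: [0, 2, 5, 6, 7, 1, 3, 8, 4]


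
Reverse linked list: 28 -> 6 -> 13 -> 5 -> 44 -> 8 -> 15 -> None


Step 1: curr=28, set curr.next=prev(None) | reversed so far: 28
Step 2: curr=6, set curr.next=prev(28) | reversed so far: 6 -> 28
Step 3: curr=13, set curr.next=prev(6) | reversed so far: 13 -> 6 -> 28
Step 4: curr=5, set curr.next=prev(13) | reversed so far: 5 -> 13 -> 6 -> 28
Step 5: curr=44, set curr.next=prev(5) | reversed so far: 44 -> 5 -> 13 -> 6 -> 28
Step 6: curr=8, set curr.next=prev(44) | reversed so far: 8 -> 44 -> 5 -> 13 -> 6 -> 28
Step 7: curr=15, set curr.next=prev(8) | reversed so far: 15 -> 8 -> 44 -> 5 -> 13 -> 6 -> 28

15 -> 8 -> 44 -> 5 -> 13 -> 6 -> 28 -> None


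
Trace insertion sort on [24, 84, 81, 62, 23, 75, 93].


Initial: [24, 84, 81, 62, 23, 75, 93]
Insert 84: [24, 84, 81, 62, 23, 75, 93]
Insert 81: [24, 81, 84, 62, 23, 75, 93]
Insert 62: [24, 62, 81, 84, 23, 75, 93]
Insert 23: [23, 24, 62, 81, 84, 75, 93]
Insert 75: [23, 24, 62, 75, 81, 84, 93]
Insert 93: [23, 24, 62, 75, 81, 84, 93]

Sorted: [23, 24, 62, 75, 81, 84, 93]


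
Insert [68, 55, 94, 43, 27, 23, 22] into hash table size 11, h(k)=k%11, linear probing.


Insert 68: h=2 -> slot 2
Insert 55: h=0 -> slot 0
Insert 94: h=6 -> slot 6
Insert 43: h=10 -> slot 10
Insert 27: h=5 -> slot 5
Insert 23: h=1 -> slot 1
Insert 22: h=0, 3 probes -> slot 3

Table: [55, 23, 68, 22, None, 27, 94, None, None, None, 43]


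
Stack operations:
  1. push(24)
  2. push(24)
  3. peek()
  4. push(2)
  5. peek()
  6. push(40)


push(24) -> [24]
push(24) -> [24, 24]
peek()->24
push(2) -> [24, 24, 2]
peek()->2
push(40) -> [24, 24, 2, 40]

Final stack: [24, 24, 2, 40]


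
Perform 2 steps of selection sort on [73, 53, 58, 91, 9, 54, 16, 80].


Initial: [73, 53, 58, 91, 9, 54, 16, 80]
Step 1: min=9 at 4
  Swap: [9, 53, 58, 91, 73, 54, 16, 80]
Step 2: min=16 at 6
  Swap: [9, 16, 58, 91, 73, 54, 53, 80]

After 2 steps: [9, 16, 58, 91, 73, 54, 53, 80]


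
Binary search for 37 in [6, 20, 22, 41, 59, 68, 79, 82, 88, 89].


Step 1: lo=0, hi=9, mid=4, val=59
Step 2: lo=0, hi=3, mid=1, val=20
Step 3: lo=2, hi=3, mid=2, val=22
Step 4: lo=3, hi=3, mid=3, val=41

Not found


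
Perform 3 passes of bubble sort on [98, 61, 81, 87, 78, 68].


Initial: [98, 61, 81, 87, 78, 68]
Pass 1: [61, 81, 87, 78, 68, 98] (5 swaps)
Pass 2: [61, 81, 78, 68, 87, 98] (2 swaps)
Pass 3: [61, 78, 68, 81, 87, 98] (2 swaps)

After 3 passes: [61, 78, 68, 81, 87, 98]


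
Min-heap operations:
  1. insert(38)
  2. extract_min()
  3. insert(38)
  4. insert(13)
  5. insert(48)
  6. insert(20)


insert(38) -> [38]
extract_min()->38, []
insert(38) -> [38]
insert(13) -> [13, 38]
insert(48) -> [13, 38, 48]
insert(20) -> [13, 20, 48, 38]

Final heap: [13, 20, 48, 38]
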